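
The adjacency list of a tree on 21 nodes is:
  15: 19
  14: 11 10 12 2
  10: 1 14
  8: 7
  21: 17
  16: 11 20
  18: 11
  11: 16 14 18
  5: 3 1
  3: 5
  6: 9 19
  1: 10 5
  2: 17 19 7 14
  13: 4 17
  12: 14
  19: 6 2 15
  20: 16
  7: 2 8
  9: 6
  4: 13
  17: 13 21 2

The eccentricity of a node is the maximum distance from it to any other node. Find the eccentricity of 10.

5

The node farthest from 10 is 4 (9 also at distance 5), via 10-14-2-17-13-4 — 5 edges.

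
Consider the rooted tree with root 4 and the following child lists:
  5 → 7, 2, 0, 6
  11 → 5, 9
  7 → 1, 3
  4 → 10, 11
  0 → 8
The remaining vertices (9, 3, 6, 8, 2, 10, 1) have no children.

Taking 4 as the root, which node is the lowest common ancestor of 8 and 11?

11

Ancestors of 8 (toward the root): 8, 0, 5, 11, 4.
Ancestors of 11: 11, 4.
The deepest node appearing in both lists is 11.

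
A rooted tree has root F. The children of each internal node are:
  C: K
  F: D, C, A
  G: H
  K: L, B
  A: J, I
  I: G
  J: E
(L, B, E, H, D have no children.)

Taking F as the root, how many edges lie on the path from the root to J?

Climbing from J to the root: J–A–F. That's 2 steps.

2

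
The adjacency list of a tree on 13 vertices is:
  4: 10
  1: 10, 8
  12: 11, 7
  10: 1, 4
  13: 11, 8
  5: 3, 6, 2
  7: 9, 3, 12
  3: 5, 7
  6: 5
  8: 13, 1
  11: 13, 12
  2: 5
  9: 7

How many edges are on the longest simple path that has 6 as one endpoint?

10

The node farthest from 6 is 4, via 6-5-3-7-12-11-13-8-1-10-4 — 10 edges.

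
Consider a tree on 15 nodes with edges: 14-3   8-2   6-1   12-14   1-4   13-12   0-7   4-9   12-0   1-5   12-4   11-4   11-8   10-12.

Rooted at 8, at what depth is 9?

Climbing from 9 to the root: 9–4–11–8. That's 3 steps.

3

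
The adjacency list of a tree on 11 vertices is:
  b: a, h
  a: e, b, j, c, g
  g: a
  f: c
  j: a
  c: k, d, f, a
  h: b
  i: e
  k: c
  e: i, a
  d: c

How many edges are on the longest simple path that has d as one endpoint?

Distances from d peak at 4, attained at i (h also at distance 4).
d – c – a – e – i

4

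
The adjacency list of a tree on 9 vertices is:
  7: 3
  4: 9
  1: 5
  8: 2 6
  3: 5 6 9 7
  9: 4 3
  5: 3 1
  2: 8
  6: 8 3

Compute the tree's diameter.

5

BFS from 2 reaches 4 last, at distance 5; BFS from 4 confirms no node is farther.
Path: 2–8–6–3–9–4.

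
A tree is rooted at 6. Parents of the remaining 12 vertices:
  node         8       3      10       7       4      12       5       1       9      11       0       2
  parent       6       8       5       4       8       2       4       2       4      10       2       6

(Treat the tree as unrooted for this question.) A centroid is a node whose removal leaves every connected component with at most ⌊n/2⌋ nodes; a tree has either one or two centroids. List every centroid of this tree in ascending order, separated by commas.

8

If 8 is removed the pieces have sizes 6, 5, 1, all ≤ ⌊13/2⌋ = 6.
No neighbour of 8 does as well, so 8 is the unique centroid.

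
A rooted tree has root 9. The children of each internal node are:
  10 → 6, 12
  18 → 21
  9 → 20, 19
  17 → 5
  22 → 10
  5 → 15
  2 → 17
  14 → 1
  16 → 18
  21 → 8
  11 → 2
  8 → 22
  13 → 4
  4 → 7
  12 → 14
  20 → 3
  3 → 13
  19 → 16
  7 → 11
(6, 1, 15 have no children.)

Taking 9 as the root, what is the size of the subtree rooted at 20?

Descendants of 20 (including itself): 20, 3, 13, 4, 7, 11, 2, 17, 5, 15. That's 10.

10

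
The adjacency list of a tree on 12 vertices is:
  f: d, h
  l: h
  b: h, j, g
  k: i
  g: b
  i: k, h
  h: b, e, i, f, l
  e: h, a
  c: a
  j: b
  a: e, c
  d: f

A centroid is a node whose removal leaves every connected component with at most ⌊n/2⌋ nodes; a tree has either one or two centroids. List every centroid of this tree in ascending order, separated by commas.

Removing h splits the tree into components of sizes 3, 3, 2, 2, 1; the largest is 3 ≤ ⌊12/2⌋ = 6.
Every other node leaves some component of size > 6, so the centroid is unique.

h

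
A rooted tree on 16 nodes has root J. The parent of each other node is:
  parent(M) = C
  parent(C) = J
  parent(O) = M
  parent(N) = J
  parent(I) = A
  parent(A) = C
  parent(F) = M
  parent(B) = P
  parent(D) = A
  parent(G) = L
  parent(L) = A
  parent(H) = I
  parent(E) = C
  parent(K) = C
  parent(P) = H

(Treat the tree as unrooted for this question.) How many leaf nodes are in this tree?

8

The leaves are B, D, E, F, G, K, N, O.
That is 8 leaves.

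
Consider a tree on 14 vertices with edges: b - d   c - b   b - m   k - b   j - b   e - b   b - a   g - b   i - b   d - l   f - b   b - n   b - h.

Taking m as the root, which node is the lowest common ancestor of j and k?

Path j→root: j b m; path k→root: k b m.
First common node: b.

b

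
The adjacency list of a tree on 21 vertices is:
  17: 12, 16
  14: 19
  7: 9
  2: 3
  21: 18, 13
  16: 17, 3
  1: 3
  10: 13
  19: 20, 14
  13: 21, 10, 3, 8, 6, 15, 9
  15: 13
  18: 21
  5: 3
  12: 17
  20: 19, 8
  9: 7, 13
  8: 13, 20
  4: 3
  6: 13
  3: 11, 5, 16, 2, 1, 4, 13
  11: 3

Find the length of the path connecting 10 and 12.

The path is 10 - 13 - 3 - 16 - 17 - 12, which has 5 edges.

5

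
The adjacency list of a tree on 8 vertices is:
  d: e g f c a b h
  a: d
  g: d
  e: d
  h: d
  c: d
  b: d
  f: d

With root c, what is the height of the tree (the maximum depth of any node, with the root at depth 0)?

2

The longest root-to-leaf path is c-d-f (2 edges).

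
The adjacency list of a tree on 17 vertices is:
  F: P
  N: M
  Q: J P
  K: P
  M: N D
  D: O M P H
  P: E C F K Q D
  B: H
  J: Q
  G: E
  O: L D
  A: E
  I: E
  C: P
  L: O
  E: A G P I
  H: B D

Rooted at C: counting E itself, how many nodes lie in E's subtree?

4

E's subtree: {E, A, I, G}, size 4.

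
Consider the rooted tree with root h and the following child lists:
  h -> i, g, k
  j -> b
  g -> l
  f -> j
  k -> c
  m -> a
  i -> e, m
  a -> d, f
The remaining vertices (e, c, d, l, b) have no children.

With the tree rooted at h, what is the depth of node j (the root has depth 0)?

h → i → m → a → f → j — 5 edges.

5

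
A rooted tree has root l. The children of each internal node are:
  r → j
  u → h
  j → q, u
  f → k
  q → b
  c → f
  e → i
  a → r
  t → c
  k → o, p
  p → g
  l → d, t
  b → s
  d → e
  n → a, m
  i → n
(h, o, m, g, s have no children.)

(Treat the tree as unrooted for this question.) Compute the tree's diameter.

Starting from g, a farthest node is s at distance 16.
One longest path: g-p-k-f-c-t-l-d-e-i-n-a-r-j-q-b-s.
So the diameter is 16.

16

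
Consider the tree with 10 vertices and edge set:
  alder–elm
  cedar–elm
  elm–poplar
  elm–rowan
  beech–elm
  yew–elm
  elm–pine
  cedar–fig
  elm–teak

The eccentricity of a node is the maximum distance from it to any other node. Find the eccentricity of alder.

3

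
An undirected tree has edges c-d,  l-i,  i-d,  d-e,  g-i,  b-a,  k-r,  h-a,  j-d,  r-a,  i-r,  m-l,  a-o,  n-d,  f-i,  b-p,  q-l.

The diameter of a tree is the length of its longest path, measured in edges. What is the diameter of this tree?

6

BFS from p reaches n last, at distance 6; BFS from n confirms no node is farther.
Path: p-b-a-r-i-d-n.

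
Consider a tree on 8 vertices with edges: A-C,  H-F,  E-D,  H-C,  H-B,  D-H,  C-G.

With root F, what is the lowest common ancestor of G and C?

C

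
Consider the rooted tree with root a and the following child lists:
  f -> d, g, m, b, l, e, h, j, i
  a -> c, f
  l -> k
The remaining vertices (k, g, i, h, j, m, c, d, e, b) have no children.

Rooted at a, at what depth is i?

2

a–f–i — 2 edges.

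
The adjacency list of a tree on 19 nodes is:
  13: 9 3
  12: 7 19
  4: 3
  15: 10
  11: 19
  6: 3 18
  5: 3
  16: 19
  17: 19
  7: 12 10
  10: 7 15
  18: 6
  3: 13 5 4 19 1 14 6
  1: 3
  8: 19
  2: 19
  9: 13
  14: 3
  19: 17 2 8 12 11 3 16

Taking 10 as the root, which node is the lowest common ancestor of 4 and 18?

3

Path 4→root: 4 3 19 12 7 10; path 18→root: 18 6 3 19 12 7 10.
First common node: 3.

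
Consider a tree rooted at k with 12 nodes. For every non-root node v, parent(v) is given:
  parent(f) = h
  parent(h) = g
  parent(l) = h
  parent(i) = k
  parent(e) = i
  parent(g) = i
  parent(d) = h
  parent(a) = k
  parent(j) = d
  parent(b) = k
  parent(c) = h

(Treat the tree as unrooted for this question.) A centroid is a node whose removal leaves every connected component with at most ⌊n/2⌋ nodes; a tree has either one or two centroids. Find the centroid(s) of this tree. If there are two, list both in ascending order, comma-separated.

Removing g splits the tree into components of sizes 6, 5; the largest is 6 ≤ ⌊12/2⌋ = 6.
h is adjacent to g and is also a centroid (the largest component after removing it is likewise 6).

g, h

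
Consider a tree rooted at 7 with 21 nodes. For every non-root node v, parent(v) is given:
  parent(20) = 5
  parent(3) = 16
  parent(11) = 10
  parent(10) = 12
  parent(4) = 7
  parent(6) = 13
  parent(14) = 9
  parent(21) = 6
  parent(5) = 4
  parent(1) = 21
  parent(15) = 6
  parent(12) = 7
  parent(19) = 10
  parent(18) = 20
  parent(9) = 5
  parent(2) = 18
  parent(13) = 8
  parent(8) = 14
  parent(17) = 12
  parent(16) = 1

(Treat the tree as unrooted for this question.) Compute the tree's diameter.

14

A longest path is 3 – 16 – 1 – 21 – 6 – 13 – 8 – 14 – 9 – 5 – 4 – 7 – 12 – 10 – 19, with 14 edges.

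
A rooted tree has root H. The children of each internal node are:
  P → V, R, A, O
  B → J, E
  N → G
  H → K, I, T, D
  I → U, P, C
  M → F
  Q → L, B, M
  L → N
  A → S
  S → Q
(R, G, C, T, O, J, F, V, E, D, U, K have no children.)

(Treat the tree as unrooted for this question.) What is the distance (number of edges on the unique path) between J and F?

4

J - B - Q - M - F: 4 edges.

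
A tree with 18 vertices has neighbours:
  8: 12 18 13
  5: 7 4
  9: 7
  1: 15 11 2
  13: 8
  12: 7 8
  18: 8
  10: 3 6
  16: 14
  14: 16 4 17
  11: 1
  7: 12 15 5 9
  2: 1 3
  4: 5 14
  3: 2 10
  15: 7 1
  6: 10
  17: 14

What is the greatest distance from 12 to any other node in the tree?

Distances from 12 peak at 7, attained at 6.
12-7-15-1-2-3-10-6

7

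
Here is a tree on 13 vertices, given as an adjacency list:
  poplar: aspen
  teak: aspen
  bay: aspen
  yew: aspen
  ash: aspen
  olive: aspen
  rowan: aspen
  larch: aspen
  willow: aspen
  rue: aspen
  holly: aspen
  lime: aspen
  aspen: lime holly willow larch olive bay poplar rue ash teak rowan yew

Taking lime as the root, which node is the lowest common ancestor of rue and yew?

Ancestors of rue (toward the root): rue, aspen, lime.
Ancestors of yew: yew, aspen, lime.
The deepest node appearing in both lists is aspen.

aspen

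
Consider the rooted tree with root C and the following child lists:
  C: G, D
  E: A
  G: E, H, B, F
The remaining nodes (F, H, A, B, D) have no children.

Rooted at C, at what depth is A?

Path from C to A: C–G–E–A, which has 3 edges.

3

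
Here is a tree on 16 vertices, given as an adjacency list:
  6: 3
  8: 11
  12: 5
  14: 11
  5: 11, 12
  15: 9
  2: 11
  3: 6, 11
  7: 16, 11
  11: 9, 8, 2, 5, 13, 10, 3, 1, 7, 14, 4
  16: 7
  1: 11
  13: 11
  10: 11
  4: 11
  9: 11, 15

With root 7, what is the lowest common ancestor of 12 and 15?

11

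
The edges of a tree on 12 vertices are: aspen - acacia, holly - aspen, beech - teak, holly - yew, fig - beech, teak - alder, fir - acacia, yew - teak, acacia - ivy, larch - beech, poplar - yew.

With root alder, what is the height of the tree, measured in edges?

6

ivy sits deepest: alder–teak–yew–holly–aspen–acacia–ivy — 6 edges from the root.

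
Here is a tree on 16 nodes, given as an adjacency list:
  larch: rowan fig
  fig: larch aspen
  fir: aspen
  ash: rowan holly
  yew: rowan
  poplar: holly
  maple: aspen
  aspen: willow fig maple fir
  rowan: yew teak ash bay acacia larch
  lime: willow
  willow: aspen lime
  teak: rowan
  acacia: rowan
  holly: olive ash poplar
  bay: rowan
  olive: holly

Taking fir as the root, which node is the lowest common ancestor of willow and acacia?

willow's ancestor chain is willow, aspen, fir and acacia's is acacia, rowan, larch, fig, aspen, fir; they first meet at aspen.

aspen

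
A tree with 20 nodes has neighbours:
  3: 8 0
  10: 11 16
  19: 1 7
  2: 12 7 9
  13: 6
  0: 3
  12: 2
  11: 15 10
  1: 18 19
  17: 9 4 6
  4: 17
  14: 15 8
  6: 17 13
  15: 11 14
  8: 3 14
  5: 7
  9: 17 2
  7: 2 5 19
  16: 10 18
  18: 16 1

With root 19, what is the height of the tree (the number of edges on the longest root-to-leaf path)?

10

A deepest node is 0, reached by 19-1-18-16-10-11-15-14-8-3-0.
That path has 10 edges, so the height is 10.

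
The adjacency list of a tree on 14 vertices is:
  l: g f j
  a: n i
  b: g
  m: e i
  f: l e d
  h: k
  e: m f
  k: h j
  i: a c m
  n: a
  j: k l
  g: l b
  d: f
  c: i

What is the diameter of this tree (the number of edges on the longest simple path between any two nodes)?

BFS from h reaches n last, at distance 9; BFS from n confirms no node is farther.
Path: h – k – j – l – f – e – m – i – a – n.

9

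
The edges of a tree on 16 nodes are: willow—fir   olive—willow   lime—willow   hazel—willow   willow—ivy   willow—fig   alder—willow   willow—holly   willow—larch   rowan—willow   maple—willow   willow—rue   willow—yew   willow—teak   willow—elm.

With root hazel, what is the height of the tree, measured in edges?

2

fig sits deepest: hazel-willow-fig — 2 edges from the root.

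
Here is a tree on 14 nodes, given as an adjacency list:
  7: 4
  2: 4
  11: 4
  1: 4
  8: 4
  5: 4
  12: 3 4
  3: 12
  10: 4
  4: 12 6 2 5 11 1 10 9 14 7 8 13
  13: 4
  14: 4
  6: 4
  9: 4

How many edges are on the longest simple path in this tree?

BFS from 3 reaches 14 last, at distance 3; BFS from 14 confirms no node is farther.
Path: 3 - 12 - 4 - 14.

3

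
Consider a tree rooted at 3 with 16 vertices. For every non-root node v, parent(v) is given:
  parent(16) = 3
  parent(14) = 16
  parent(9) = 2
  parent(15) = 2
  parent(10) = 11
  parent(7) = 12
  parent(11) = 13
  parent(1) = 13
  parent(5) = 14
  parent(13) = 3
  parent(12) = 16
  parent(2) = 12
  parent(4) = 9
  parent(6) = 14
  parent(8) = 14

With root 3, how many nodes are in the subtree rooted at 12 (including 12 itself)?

6

Descendants of 12 (including itself): 12, 2, 7, 15, 9, 4. That's 6.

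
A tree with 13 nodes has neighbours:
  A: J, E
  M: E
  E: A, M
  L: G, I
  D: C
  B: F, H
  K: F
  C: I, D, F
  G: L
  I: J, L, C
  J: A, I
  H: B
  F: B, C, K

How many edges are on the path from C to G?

The path is C–I–L–G, which has 3 edges.

3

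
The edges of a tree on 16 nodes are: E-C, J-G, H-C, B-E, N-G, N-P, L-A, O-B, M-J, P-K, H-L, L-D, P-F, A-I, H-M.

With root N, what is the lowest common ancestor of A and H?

A's ancestor chain is A, L, H, M, J, G, N and H's is H, M, J, G, N; they first meet at H.

H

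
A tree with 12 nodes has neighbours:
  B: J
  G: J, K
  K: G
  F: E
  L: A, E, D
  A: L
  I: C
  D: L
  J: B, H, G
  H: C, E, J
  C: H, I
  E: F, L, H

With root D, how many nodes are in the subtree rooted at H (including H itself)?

The subtree rooted at H contains: H, J, C, G, B, I, K — 7 nodes.

7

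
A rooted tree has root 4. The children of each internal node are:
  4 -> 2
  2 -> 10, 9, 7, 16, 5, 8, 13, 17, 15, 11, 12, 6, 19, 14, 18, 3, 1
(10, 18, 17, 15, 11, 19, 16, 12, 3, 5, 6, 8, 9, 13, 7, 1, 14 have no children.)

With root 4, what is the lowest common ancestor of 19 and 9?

2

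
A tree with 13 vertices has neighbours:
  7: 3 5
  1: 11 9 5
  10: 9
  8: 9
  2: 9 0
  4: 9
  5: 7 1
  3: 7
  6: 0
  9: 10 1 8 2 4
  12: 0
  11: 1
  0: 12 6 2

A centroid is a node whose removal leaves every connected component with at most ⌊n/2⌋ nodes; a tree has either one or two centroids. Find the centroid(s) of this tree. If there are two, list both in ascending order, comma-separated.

9

Removing 9 splits the tree into components of sizes 5, 4, 1, 1, 1; the largest is 5 ≤ ⌊13/2⌋ = 6.
No neighbour of 9 does as well, so 9 is the unique centroid.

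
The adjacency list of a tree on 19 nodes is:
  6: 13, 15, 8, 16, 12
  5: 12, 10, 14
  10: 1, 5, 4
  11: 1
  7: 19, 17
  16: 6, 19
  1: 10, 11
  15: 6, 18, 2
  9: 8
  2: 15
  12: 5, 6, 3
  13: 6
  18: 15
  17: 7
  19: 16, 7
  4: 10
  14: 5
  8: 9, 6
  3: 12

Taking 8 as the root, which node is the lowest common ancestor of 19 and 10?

6

Path 19→root: 19 16 6 8; path 10→root: 10 5 12 6 8.
First common node: 6.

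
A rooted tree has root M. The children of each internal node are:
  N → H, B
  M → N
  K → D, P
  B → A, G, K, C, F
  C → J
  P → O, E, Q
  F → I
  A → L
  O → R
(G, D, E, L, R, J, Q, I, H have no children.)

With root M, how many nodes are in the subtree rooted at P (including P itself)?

5

Descendants of P (including itself): P, E, O, Q, R. That's 5.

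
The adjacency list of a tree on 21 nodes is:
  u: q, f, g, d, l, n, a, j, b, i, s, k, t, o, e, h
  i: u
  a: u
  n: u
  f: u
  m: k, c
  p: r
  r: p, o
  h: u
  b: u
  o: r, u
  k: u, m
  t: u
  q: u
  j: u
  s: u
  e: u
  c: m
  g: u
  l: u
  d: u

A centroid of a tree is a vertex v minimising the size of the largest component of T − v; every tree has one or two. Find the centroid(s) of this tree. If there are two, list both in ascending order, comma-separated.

u

If u is removed the pieces have sizes 3, 3, 1, 1, 1, 1, 1, 1, 1, 1, 1, 1, 1, 1, 1, 1, all ≤ ⌊21/2⌋ = 10.
No neighbour of u does as well, so u is the unique centroid.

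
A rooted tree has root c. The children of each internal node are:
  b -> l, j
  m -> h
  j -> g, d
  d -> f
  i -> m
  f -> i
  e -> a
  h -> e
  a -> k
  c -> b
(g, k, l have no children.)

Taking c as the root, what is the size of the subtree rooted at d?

d's subtree: {d, f, i, m, h, e, a, k}, size 8.

8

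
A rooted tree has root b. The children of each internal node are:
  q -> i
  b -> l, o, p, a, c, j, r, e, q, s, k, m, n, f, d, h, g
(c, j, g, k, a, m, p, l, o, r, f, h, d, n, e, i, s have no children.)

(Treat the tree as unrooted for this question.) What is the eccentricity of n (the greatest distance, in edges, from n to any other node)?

3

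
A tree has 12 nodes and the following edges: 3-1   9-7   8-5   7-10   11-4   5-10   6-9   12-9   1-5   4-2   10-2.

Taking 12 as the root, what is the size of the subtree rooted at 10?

8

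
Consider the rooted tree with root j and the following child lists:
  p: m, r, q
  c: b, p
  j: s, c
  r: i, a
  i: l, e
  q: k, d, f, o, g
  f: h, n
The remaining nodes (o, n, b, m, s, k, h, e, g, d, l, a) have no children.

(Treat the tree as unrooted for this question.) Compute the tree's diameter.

6

A longest path is l–i–r–p–q–f–n, with 6 edges.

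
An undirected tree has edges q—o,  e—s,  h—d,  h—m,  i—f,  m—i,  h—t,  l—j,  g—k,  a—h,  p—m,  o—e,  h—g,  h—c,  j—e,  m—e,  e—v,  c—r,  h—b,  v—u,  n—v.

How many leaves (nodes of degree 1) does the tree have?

13

Exactly 13 nodes have a single neighbour: a, b, d, f, k, l, n, p, q, r, s, t, u.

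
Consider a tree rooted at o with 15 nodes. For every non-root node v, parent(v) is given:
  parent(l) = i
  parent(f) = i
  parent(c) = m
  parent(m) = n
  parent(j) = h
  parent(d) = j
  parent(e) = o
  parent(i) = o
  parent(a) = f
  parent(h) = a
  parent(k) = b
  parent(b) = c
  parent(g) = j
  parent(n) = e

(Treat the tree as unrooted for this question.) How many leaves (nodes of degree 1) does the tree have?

4

Degree-1 nodes: d, g, k, l — 4 of them.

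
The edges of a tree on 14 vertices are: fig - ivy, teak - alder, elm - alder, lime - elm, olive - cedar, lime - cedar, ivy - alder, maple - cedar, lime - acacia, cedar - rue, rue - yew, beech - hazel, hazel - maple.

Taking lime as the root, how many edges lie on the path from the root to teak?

3

lime → elm → alder → teak — 3 edges.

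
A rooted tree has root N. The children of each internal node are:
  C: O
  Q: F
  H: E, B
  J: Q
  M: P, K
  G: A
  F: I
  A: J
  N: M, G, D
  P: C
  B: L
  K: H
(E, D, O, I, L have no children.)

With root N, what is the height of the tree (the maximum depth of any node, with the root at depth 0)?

6

The longest root-to-leaf path is N-G-A-J-Q-F-I (6 edges).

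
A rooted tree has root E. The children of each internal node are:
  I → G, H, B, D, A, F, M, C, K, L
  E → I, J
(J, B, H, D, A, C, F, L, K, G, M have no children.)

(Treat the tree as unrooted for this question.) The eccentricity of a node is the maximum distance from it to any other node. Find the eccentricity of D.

A farthest node from D is J.
The path D – I – E – J has 3 edges.

3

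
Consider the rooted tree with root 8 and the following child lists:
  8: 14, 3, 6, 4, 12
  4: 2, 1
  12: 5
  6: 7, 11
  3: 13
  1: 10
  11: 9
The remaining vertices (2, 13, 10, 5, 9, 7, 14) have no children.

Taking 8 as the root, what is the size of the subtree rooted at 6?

4

6's subtree: {6, 11, 7, 9}, size 4.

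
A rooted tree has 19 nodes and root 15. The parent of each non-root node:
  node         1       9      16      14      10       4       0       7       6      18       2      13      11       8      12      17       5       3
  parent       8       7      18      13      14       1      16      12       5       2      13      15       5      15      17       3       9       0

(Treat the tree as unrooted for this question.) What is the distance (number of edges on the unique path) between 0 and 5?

6

0 - 3 - 17 - 12 - 7 - 9 - 5: 6 edges.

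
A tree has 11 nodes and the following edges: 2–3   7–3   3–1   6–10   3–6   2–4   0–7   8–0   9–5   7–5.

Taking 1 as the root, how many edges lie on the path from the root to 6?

1 → 3 → 6 — 2 edges.

2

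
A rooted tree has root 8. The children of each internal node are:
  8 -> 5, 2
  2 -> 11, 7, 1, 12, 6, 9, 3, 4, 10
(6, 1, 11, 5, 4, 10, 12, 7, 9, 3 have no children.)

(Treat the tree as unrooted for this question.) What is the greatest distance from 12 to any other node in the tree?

3

The node farthest from 12 is 5, via 12 – 2 – 8 – 5 — 3 edges.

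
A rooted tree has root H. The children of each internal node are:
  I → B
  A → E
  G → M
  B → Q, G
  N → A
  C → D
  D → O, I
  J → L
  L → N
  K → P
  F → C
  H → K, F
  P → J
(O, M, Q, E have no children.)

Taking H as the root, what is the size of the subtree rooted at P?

6

The subtree rooted at P contains: P, J, L, N, A, E — 6 nodes.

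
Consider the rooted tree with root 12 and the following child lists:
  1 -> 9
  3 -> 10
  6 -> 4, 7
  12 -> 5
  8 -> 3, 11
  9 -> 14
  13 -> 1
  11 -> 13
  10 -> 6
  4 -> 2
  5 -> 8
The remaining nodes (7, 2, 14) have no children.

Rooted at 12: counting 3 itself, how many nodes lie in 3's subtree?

The subtree rooted at 3 contains: 3, 10, 6, 4, 7, 2 — 6 nodes.

6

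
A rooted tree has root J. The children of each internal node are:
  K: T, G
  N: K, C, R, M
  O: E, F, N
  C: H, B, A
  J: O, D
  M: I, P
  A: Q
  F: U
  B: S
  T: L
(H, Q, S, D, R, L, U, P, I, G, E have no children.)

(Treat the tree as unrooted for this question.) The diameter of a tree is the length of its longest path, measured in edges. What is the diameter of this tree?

Starting from Q, a farthest node is U at distance 6.
One longest path: Q - A - C - N - O - F - U.
So the diameter is 6.

6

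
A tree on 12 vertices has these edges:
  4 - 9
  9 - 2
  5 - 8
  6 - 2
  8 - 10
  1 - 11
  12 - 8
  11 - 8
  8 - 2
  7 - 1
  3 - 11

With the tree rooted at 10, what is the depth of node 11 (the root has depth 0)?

Climbing from 11 to the root: 11–8–10. That's 2 steps.

2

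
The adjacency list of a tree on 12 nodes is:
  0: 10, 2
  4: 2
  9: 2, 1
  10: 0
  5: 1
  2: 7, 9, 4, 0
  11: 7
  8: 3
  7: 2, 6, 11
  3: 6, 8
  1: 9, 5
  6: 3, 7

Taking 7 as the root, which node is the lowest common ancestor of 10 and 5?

10's ancestor chain is 10, 0, 2, 7 and 5's is 5, 1, 9, 2, 7; they first meet at 2.

2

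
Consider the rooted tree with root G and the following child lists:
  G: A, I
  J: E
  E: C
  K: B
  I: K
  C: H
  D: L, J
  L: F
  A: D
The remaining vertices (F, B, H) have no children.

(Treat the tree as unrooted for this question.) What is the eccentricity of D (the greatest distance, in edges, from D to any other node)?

5

A farthest node from D is B.
The path D-A-G-I-K-B has 5 edges.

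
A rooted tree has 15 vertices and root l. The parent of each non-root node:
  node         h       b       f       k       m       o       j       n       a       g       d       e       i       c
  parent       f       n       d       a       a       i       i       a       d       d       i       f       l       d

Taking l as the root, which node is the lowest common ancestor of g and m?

d

Path g→root: g d i l; path m→root: m a d i l.
First common node: d.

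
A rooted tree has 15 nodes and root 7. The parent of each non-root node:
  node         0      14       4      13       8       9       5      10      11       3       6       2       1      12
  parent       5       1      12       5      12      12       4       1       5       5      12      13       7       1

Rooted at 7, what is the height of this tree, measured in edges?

6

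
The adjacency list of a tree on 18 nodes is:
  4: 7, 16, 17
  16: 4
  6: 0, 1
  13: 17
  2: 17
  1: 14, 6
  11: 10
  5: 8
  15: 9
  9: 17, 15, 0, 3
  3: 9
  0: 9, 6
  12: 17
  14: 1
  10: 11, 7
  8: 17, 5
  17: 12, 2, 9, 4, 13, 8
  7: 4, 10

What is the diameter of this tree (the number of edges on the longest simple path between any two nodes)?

Starting from 11, a farthest node is 14 at distance 9.
One longest path: 11 – 10 – 7 – 4 – 17 – 9 – 0 – 6 – 1 – 14.
So the diameter is 9.

9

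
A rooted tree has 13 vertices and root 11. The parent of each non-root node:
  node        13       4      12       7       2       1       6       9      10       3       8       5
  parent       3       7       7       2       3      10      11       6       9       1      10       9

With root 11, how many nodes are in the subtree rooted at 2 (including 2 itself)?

2's subtree: {2, 7, 12, 4}, size 4.

4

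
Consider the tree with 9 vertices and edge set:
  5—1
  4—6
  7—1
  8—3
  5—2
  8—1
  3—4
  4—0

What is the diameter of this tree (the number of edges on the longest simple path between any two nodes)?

6

BFS from 2 reaches 0 last, at distance 6; BFS from 0 confirms no node is farther.
Path: 2 - 5 - 1 - 8 - 3 - 4 - 0.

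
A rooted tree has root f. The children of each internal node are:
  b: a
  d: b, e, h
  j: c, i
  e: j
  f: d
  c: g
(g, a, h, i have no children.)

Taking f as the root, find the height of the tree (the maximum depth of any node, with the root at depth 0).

5

A deepest node is g, reached by f → d → e → j → c → g.
That path has 5 edges, so the height is 5.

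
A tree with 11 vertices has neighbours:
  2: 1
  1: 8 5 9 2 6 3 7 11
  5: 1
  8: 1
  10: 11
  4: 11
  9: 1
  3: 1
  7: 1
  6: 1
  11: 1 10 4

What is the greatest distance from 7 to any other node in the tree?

3

A farthest node from 7 is 4 (10 also at distance 3).
The path 7 – 1 – 11 – 4 has 3 edges.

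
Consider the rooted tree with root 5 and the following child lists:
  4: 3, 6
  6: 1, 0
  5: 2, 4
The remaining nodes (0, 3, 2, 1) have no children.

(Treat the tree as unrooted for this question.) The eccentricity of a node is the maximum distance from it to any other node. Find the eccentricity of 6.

3

Distances from 6 peak at 3, attained at 2.
6–4–5–2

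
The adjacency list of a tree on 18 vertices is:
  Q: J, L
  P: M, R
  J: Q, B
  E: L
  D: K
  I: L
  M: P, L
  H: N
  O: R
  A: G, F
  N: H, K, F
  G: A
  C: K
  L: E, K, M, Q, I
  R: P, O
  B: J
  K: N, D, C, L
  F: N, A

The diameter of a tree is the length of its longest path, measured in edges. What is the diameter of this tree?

9

Starting from G, a farthest node is O at distance 9.
One longest path: G - A - F - N - K - L - M - P - R - O.
So the diameter is 9.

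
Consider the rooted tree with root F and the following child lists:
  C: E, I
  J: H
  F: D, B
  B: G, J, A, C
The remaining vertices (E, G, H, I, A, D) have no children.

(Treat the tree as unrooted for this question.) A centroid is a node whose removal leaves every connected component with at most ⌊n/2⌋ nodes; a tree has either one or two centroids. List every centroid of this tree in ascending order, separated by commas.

B

If B is removed the pieces have sizes 3, 2, 2, 1, 1, all ≤ ⌊10/2⌋ = 5.
Every other node leaves some component of size > 5, so the centroid is unique.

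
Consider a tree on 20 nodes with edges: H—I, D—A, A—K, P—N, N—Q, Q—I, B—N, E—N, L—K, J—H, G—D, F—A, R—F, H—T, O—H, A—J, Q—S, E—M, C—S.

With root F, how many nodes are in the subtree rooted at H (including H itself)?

12

The subtree rooted at H contains: H, I, T, O, Q, N, S, E, P, B, C, M — 12 nodes.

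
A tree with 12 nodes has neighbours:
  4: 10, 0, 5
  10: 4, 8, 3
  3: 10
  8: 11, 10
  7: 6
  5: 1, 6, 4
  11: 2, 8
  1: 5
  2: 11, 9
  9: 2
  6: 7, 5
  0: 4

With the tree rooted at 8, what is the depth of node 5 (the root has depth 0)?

Climbing from 5 to the root: 5 – 4 – 10 – 8. That's 3 steps.

3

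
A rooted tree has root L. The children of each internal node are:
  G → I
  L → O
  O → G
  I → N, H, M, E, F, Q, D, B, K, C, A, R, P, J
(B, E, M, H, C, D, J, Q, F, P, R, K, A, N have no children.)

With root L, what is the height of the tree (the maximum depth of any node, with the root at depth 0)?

A deepest node is B, reached by L-O-G-I-B.
That path has 4 edges, so the height is 4.

4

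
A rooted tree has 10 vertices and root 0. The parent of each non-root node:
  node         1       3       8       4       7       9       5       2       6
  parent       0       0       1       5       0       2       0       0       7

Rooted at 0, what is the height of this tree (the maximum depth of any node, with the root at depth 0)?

2

The longest root-to-leaf path is 0 – 7 – 6 (2 edges).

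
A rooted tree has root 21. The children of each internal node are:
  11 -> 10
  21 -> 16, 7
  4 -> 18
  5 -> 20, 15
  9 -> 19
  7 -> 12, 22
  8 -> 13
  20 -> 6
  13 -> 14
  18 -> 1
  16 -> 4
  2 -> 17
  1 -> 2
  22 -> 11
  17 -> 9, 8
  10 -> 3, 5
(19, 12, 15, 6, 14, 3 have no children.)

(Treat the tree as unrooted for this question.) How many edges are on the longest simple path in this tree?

16

A longest path is 14-13-8-17-2-1-18-4-16-21-7-22-11-10-5-20-6, with 16 edges.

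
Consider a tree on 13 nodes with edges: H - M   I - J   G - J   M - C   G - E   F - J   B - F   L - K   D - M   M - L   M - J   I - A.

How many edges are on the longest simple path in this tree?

5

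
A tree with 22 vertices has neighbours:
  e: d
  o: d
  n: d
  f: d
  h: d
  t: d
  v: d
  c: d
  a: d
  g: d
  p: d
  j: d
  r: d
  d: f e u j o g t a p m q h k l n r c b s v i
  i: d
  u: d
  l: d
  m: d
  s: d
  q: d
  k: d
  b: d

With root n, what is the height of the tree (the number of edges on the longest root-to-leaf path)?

The longest root-to-leaf path is n → d → t (2 edges).

2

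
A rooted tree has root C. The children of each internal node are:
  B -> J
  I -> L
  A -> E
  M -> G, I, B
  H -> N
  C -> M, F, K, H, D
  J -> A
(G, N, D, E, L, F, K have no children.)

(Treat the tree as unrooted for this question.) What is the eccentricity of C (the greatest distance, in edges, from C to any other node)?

5

A farthest node from C is E.
The path C-M-B-J-A-E has 5 edges.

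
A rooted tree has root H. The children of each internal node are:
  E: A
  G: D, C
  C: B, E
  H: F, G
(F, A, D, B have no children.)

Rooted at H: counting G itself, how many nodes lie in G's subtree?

G's subtree: {G, C, D, E, B, A}, size 6.

6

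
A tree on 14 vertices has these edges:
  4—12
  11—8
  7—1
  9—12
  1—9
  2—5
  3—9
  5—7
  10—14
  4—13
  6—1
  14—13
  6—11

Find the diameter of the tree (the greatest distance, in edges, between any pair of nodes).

9

A longest path is 8 – 11 – 6 – 1 – 9 – 12 – 4 – 13 – 14 – 10, with 9 edges.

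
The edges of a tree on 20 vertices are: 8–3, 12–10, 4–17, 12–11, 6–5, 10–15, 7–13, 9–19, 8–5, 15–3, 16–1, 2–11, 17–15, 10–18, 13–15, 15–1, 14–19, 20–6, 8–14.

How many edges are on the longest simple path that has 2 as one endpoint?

A farthest node from 2 is 20 (9 also at distance 9).
The path 2-11-12-10-15-3-8-5-6-20 has 9 edges.

9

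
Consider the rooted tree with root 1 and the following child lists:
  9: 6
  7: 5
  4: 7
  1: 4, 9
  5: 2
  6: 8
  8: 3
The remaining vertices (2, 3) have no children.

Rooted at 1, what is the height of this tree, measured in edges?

4

The longest root-to-leaf path is 1–4–7–5–2 (4 edges).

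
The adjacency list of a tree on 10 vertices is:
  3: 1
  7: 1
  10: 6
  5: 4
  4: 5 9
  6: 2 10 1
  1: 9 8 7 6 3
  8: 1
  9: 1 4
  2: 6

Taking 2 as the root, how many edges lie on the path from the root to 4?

4

Climbing from 4 to the root: 4 – 9 – 1 – 6 – 2. That's 4 steps.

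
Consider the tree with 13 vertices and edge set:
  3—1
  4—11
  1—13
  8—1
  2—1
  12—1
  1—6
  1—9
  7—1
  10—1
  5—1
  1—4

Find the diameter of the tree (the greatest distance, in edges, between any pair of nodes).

3

Starting from 11, a farthest node is 5 at distance 3.
One longest path: 11 - 4 - 1 - 5.
So the diameter is 3.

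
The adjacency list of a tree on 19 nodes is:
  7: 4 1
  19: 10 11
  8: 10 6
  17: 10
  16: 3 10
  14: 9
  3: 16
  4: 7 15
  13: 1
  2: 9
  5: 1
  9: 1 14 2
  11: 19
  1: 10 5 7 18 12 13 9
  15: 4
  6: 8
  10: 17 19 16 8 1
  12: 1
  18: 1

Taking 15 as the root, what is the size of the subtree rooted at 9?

3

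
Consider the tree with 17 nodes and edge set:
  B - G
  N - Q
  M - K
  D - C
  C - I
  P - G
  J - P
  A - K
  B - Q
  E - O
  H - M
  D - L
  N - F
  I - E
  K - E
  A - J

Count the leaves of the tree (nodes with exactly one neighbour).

The leaves are F, H, L, O.
That is 4 leaves.

4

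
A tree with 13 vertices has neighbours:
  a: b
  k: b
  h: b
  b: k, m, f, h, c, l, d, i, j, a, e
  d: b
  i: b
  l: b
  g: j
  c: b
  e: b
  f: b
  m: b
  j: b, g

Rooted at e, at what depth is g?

3

Path from e to g: e–b–j–g, which has 3 edges.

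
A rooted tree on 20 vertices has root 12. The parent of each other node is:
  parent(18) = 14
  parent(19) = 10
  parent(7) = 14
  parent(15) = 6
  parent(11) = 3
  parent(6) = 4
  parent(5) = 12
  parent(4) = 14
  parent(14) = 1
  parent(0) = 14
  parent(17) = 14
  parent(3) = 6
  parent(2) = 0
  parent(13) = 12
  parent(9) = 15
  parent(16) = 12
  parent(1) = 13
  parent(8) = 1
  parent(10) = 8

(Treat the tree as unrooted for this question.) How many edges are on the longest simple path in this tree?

BFS from 19 reaches 9 last, at distance 8; BFS from 9 confirms no node is farther.
Path: 19 – 10 – 8 – 1 – 14 – 4 – 6 – 15 – 9.

8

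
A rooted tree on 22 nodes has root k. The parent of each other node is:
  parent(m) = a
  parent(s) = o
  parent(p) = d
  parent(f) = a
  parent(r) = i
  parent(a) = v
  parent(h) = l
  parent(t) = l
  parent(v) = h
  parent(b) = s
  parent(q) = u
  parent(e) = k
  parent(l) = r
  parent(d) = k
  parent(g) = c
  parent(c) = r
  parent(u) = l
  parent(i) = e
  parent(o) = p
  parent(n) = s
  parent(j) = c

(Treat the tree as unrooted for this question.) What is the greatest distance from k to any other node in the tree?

8

Distances from k peak at 8, attained at f (m also at distance 8).
k-e-i-r-l-h-v-a-f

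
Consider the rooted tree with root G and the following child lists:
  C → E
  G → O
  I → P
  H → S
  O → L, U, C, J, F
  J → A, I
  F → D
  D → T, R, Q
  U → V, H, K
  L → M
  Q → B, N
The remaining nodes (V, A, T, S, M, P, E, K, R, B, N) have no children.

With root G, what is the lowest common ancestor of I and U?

O

Ancestors of I (toward the root): I, J, O, G.
Ancestors of U: U, O, G.
The deepest node appearing in both lists is O.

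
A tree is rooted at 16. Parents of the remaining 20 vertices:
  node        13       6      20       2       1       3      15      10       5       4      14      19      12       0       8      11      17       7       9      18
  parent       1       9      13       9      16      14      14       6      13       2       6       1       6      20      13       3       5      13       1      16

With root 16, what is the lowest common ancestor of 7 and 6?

1

Path 7→root: 7 13 1 16; path 6→root: 6 9 1 16.
First common node: 1.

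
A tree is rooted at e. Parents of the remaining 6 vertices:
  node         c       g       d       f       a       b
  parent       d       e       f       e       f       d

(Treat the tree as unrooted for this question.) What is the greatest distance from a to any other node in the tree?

The node farthest from a is b (c, g also at distance 3), via a – f – d – b — 3 edges.

3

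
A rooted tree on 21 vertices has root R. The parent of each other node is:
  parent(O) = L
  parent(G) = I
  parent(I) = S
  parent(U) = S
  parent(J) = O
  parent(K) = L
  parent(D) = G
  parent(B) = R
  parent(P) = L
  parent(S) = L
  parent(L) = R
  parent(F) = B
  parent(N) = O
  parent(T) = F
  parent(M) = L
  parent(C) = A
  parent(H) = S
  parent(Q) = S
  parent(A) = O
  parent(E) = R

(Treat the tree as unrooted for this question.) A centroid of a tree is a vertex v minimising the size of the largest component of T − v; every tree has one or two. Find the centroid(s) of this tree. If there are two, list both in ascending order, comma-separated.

Removing L splits the tree into components of sizes 7, 5, 5, 1, 1, 1; the largest is 7 ≤ ⌊21/2⌋ = 10.
No neighbour of L does as well, so L is the unique centroid.

L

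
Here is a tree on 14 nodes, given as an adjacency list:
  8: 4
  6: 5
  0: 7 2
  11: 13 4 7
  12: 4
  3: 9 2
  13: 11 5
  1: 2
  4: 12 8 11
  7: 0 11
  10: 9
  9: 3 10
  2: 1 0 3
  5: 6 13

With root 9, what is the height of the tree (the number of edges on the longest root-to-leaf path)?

8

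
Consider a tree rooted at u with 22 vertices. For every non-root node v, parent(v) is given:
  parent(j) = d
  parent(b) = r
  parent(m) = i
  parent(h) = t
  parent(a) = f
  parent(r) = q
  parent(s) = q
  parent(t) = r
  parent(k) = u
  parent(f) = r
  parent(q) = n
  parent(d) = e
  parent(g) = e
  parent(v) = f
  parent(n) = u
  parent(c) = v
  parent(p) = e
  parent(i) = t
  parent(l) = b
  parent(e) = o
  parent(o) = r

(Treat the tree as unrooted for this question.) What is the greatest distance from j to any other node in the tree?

Distances from j peak at 8, attained at k.
j – d – e – o – r – q – n – u – k

8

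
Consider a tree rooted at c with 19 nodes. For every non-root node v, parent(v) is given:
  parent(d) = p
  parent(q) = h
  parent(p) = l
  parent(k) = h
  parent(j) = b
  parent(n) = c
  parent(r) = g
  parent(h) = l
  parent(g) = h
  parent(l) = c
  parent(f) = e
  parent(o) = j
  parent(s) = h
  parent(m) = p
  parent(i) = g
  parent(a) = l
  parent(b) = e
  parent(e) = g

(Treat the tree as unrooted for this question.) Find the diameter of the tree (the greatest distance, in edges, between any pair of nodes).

BFS from o reaches n last, at distance 8; BFS from n confirms no node is farther.
Path: o – j – b – e – g – h – l – c – n.

8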